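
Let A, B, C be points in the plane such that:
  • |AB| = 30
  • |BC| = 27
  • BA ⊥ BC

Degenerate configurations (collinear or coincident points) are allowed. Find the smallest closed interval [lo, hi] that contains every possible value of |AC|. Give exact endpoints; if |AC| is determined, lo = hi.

|AB| ∈ {30}
|BC| ∈ {27}
|AC| ∈ {3·√(181)}

|AC| = 3·√(181)  (≈ 40.3609)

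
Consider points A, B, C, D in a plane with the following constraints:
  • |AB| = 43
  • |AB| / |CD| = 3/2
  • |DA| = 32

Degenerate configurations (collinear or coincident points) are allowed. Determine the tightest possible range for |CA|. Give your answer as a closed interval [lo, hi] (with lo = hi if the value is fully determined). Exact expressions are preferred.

|CA| ∈ [10/3, 182/3]  (≈ [3.3333, 60.6667])

|AB| ∈ {43}
|AD| ∈ {32}
|CD| ∈ {86/3}
|BD| ∈ [11, 75]
|AC| ∈ [10/3, 182/3]
|BC| ∈ [0, 311/3]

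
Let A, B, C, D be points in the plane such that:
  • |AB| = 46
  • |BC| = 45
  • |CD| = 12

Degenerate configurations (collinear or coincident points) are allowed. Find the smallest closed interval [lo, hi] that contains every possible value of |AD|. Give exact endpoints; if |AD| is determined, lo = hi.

|AB| ∈ {46}
|BC| ∈ {45}
|CD| ∈ {12}
|AC| ∈ [1, 91]
|BD| ∈ [33, 57]
|AD| ∈ [0, 103]

|AD| ∈ [0, 103]  (≈ [0.0000, 103.0000])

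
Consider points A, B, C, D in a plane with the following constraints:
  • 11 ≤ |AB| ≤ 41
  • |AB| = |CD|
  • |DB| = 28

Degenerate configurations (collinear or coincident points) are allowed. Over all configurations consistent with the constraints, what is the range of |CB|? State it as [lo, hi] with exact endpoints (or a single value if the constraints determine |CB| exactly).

|AB| ∈ [11, 41]
|BD| ∈ {28}
|CD| ∈ [11, 41]
|AD| ∈ [0, 69]
|BC| ∈ [0, 69]
|AC| ∈ [0, 110]

|CB| ∈ [0, 69]  (≈ [0.0000, 69.0000])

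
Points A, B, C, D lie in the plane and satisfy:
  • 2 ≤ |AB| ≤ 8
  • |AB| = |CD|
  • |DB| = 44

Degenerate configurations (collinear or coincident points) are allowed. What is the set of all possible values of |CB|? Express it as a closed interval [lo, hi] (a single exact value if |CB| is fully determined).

|CB| ∈ [36, 52]  (≈ [36.0000, 52.0000])

|AB| ∈ [2, 8]
|BD| ∈ {44}
|CD| ∈ [2, 8]
|AD| ∈ [36, 52]
|BC| ∈ [36, 52]
|AC| ∈ [28, 60]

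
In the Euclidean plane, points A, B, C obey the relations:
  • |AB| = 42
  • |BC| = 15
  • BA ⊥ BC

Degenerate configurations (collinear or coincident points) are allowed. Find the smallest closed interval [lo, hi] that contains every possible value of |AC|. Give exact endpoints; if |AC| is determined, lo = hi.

|AC| = 3·√(221)  (≈ 44.5982)

|AB| ∈ {42}
|BC| ∈ {15}
|AC| ∈ {3·√(221)}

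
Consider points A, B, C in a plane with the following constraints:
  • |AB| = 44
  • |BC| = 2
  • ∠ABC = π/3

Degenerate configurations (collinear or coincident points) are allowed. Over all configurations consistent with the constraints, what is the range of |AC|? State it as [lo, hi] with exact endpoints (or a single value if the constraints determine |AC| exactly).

|AC| = 2·√(463)  (≈ 43.0349)

|AB| ∈ {44}
|BC| ∈ {2}
|AC| ∈ {2·√(463)}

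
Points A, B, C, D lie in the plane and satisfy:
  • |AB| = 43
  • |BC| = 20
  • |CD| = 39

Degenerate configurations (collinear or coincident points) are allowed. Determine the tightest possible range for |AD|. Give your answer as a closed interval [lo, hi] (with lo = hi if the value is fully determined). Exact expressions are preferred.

|AD| ∈ [0, 102]  (≈ [0.0000, 102.0000])

|AB| ∈ {43}
|BC| ∈ {20}
|CD| ∈ {39}
|AC| ∈ [23, 63]
|BD| ∈ [19, 59]
|AD| ∈ [0, 102]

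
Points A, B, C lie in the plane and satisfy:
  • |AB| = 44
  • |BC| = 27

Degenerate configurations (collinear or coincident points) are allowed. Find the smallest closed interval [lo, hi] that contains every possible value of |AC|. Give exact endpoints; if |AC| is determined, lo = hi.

|AB| ∈ {44}
|BC| ∈ {27}
|AC| ∈ [17, 71]

|AC| ∈ [17, 71]  (≈ [17.0000, 71.0000])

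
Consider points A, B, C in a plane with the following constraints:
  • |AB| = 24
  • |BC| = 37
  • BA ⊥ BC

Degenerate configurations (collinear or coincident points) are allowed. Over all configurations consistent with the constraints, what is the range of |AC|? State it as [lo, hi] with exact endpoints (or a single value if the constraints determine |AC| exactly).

|AB| ∈ {24}
|BC| ∈ {37}
|AC| ∈ {√(1945)}

|AC| = √(1945)  (≈ 44.1022)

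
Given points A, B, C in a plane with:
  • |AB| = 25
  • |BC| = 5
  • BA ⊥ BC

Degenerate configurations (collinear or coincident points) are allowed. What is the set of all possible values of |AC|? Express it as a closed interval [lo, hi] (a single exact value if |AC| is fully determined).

|AC| = 5·√(26)  (≈ 25.4951)

|AB| ∈ {25}
|BC| ∈ {5}
|AC| ∈ {5·√(26)}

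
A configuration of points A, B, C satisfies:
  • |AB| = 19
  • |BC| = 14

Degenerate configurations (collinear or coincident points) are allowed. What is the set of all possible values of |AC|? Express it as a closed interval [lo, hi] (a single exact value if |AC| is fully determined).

|AC| ∈ [5, 33]  (≈ [5.0000, 33.0000])

|AB| ∈ {19}
|BC| ∈ {14}
|AC| ∈ [5, 33]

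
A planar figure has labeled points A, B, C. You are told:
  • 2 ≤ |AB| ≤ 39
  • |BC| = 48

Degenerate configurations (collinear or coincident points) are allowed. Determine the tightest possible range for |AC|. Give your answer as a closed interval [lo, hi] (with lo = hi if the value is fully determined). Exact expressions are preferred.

|AB| ∈ [2, 39]
|BC| ∈ {48}
|AC| ∈ [9, 87]

|AC| ∈ [9, 87]  (≈ [9.0000, 87.0000])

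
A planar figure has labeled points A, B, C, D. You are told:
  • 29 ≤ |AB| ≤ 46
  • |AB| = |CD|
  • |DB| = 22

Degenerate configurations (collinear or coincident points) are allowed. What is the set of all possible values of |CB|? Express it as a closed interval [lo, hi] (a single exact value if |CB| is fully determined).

|CB| ∈ [7, 68]  (≈ [7.0000, 68.0000])

|AB| ∈ [29, 46]
|BD| ∈ {22}
|CD| ∈ [29, 46]
|AD| ∈ [7, 68]
|BC| ∈ [7, 68]
|AC| ∈ [0, 114]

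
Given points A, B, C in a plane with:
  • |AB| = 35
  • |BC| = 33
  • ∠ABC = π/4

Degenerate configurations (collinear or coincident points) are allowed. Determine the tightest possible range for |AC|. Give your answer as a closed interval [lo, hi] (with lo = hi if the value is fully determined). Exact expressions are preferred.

|AC| = √(2314 - 1155·√(2))  (≈ 26.0880)

|AB| ∈ {35}
|BC| ∈ {33}
|AC| ∈ {√(2314 - 1155·√(2))}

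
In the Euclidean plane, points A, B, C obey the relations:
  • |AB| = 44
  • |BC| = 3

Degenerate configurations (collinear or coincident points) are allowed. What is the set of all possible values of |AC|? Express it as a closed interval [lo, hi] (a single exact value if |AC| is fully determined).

|AB| ∈ {44}
|BC| ∈ {3}
|AC| ∈ [41, 47]

|AC| ∈ [41, 47]  (≈ [41.0000, 47.0000])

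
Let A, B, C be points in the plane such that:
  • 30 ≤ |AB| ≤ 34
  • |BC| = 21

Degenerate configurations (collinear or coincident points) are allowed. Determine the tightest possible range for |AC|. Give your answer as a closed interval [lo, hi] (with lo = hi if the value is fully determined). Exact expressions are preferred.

|AC| ∈ [9, 55]  (≈ [9.0000, 55.0000])

|AB| ∈ [30, 34]
|BC| ∈ {21}
|AC| ∈ [9, 55]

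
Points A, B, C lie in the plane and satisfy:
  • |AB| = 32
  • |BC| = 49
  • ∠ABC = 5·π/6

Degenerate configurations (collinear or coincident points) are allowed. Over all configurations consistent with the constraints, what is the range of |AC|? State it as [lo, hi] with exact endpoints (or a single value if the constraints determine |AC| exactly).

|AB| ∈ {32}
|BC| ∈ {49}
|AC| ∈ {√(1568·√(3) + 3425)}

|AC| = √(1568·√(3) + 3425)  (≈ 78.3636)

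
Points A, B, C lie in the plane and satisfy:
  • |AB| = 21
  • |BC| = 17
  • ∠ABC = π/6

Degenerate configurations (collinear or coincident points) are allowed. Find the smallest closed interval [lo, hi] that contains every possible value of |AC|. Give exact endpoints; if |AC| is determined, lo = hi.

|AB| ∈ {21}
|BC| ∈ {17}
|AC| ∈ {√(730 - 357·√(3))}

|AC| = √(730 - 357·√(3))  (≈ 10.5668)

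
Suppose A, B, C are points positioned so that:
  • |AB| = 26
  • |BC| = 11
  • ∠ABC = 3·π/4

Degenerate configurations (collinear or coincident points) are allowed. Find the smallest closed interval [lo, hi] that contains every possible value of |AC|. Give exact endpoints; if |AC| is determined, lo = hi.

|AC| = √(286·√(2) + 797)  (≈ 34.6622)

|AB| ∈ {26}
|BC| ∈ {11}
|AC| ∈ {√(286·√(2) + 797)}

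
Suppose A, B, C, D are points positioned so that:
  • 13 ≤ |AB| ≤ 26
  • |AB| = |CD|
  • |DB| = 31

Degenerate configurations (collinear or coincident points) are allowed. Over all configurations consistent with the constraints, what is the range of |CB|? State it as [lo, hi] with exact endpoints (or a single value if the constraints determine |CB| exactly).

|AB| ∈ [13, 26]
|BD| ∈ {31}
|CD| ∈ [13, 26]
|AD| ∈ [5, 57]
|BC| ∈ [5, 57]
|AC| ∈ [0, 83]

|CB| ∈ [5, 57]  (≈ [5.0000, 57.0000])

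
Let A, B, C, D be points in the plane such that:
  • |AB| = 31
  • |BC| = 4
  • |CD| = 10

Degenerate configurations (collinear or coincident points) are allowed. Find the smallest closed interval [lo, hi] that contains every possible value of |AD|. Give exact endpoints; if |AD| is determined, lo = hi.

|AB| ∈ {31}
|BC| ∈ {4}
|CD| ∈ {10}
|AC| ∈ [27, 35]
|BD| ∈ [6, 14]
|AD| ∈ [17, 45]

|AD| ∈ [17, 45]  (≈ [17.0000, 45.0000])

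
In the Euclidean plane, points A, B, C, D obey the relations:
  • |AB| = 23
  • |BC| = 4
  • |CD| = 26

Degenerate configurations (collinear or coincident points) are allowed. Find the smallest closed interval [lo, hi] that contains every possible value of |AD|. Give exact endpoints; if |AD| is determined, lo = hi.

|AD| ∈ [0, 53]  (≈ [0.0000, 53.0000])

|AB| ∈ {23}
|BC| ∈ {4}
|CD| ∈ {26}
|AC| ∈ [19, 27]
|BD| ∈ [22, 30]
|AD| ∈ [0, 53]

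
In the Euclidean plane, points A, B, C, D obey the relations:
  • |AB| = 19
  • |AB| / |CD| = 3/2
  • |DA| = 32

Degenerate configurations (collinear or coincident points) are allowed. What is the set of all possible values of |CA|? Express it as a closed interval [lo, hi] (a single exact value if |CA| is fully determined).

|CA| ∈ [58/3, 134/3]  (≈ [19.3333, 44.6667])

|AB| ∈ {19}
|AD| ∈ {32}
|CD| ∈ {38/3}
|BD| ∈ [13, 51]
|AC| ∈ [58/3, 134/3]
|BC| ∈ [1/3, 191/3]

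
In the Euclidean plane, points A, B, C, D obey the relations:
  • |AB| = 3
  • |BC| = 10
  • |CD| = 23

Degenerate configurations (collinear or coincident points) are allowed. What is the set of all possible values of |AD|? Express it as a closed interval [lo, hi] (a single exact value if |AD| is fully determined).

|AB| ∈ {3}
|BC| ∈ {10}
|CD| ∈ {23}
|AC| ∈ [7, 13]
|BD| ∈ [13, 33]
|AD| ∈ [10, 36]

|AD| ∈ [10, 36]  (≈ [10.0000, 36.0000])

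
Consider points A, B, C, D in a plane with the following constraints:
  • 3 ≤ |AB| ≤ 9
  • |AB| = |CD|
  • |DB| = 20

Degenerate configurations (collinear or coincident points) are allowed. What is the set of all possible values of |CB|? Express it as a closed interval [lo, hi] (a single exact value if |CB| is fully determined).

|CB| ∈ [11, 29]  (≈ [11.0000, 29.0000])

|AB| ∈ [3, 9]
|BD| ∈ {20}
|CD| ∈ [3, 9]
|AD| ∈ [11, 29]
|BC| ∈ [11, 29]
|AC| ∈ [2, 38]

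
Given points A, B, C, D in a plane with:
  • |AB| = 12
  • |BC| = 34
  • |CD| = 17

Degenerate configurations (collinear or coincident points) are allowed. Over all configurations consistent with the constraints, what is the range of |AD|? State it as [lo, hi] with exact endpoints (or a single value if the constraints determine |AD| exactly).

|AD| ∈ [5, 63]  (≈ [5.0000, 63.0000])

|AB| ∈ {12}
|BC| ∈ {34}
|CD| ∈ {17}
|AC| ∈ [22, 46]
|BD| ∈ [17, 51]
|AD| ∈ [5, 63]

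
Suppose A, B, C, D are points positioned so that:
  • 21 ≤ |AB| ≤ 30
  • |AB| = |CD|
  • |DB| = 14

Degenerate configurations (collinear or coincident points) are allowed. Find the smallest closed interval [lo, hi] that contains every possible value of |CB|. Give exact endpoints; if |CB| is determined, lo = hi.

|CB| ∈ [7, 44]  (≈ [7.0000, 44.0000])

|AB| ∈ [21, 30]
|BD| ∈ {14}
|CD| ∈ [21, 30]
|AD| ∈ [7, 44]
|BC| ∈ [7, 44]
|AC| ∈ [0, 74]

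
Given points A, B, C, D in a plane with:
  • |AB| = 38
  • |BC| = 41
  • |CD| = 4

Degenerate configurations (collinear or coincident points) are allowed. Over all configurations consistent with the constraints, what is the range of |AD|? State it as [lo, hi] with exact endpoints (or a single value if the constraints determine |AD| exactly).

|AB| ∈ {38}
|BC| ∈ {41}
|CD| ∈ {4}
|AC| ∈ [3, 79]
|BD| ∈ [37, 45]
|AD| ∈ [0, 83]

|AD| ∈ [0, 83]  (≈ [0.0000, 83.0000])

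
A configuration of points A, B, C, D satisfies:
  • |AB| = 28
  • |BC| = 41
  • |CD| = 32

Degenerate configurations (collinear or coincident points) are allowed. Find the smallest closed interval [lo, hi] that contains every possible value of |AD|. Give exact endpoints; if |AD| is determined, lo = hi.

|AB| ∈ {28}
|BC| ∈ {41}
|CD| ∈ {32}
|AC| ∈ [13, 69]
|BD| ∈ [9, 73]
|AD| ∈ [0, 101]

|AD| ∈ [0, 101]  (≈ [0.0000, 101.0000])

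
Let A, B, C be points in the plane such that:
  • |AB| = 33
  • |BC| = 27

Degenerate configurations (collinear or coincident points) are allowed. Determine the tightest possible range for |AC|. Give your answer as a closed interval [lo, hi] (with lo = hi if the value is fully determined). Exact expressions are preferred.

|AB| ∈ {33}
|BC| ∈ {27}
|AC| ∈ [6, 60]

|AC| ∈ [6, 60]  (≈ [6.0000, 60.0000])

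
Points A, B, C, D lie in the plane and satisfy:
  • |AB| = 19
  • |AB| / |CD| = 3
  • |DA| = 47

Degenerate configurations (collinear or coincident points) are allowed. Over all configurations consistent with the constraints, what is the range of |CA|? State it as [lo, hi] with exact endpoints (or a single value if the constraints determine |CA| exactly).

|CA| ∈ [122/3, 160/3]  (≈ [40.6667, 53.3333])

|AB| ∈ {19}
|AD| ∈ {47}
|CD| ∈ {19/3}
|BD| ∈ [28, 66]
|AC| ∈ [122/3, 160/3]
|BC| ∈ [65/3, 217/3]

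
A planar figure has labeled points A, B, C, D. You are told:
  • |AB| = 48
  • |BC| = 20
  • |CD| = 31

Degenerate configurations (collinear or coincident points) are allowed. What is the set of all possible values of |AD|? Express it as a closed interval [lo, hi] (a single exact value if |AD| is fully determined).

|AD| ∈ [0, 99]  (≈ [0.0000, 99.0000])

|AB| ∈ {48}
|BC| ∈ {20}
|CD| ∈ {31}
|AC| ∈ [28, 68]
|BD| ∈ [11, 51]
|AD| ∈ [0, 99]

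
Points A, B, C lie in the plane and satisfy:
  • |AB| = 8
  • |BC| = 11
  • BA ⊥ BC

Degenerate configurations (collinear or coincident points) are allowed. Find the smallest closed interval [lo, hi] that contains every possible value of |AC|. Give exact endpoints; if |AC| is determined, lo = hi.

|AC| = √(185)  (≈ 13.6015)

|AB| ∈ {8}
|BC| ∈ {11}
|AC| ∈ {√(185)}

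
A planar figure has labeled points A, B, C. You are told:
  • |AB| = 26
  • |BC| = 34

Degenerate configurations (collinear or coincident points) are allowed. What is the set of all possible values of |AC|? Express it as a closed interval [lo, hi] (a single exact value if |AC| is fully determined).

|AB| ∈ {26}
|BC| ∈ {34}
|AC| ∈ [8, 60]

|AC| ∈ [8, 60]  (≈ [8.0000, 60.0000])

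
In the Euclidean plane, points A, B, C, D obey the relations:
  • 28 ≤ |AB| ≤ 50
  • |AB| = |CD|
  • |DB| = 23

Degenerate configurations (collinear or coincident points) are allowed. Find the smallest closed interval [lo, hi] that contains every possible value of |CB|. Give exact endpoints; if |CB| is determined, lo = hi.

|AB| ∈ [28, 50]
|BD| ∈ {23}
|CD| ∈ [28, 50]
|AD| ∈ [5, 73]
|BC| ∈ [5, 73]
|AC| ∈ [0, 123]

|CB| ∈ [5, 73]  (≈ [5.0000, 73.0000])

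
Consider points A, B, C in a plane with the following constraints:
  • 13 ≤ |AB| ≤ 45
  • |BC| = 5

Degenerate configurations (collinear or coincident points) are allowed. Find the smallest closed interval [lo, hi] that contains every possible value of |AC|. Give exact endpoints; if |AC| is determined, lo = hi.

|AB| ∈ [13, 45]
|BC| ∈ {5}
|AC| ∈ [8, 50]

|AC| ∈ [8, 50]  (≈ [8.0000, 50.0000])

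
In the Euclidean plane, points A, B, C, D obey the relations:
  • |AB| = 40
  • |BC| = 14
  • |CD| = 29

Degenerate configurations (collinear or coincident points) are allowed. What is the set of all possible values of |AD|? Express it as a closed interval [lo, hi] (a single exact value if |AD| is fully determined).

|AB| ∈ {40}
|BC| ∈ {14}
|CD| ∈ {29}
|AC| ∈ [26, 54]
|BD| ∈ [15, 43]
|AD| ∈ [0, 83]

|AD| ∈ [0, 83]  (≈ [0.0000, 83.0000])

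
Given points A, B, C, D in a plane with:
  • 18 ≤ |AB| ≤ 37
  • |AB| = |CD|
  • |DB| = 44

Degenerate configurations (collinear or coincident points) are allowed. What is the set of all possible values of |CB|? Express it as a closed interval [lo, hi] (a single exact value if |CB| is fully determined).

|AB| ∈ [18, 37]
|BD| ∈ {44}
|CD| ∈ [18, 37]
|AD| ∈ [7, 81]
|BC| ∈ [7, 81]
|AC| ∈ [0, 118]

|CB| ∈ [7, 81]  (≈ [7.0000, 81.0000])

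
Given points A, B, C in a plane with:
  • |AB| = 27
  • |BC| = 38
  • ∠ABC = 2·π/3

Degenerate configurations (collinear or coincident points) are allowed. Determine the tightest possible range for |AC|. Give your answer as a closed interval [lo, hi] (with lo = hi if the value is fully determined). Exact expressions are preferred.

|AB| ∈ {27}
|BC| ∈ {38}
|AC| ∈ {√(3199)}

|AC| = √(3199)  (≈ 56.5597)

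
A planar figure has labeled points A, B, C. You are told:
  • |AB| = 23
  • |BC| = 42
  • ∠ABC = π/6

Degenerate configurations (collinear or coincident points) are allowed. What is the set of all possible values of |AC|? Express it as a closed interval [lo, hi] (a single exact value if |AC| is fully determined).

|AB| ∈ {23}
|BC| ∈ {42}
|AC| ∈ {√(2293 - 966·√(3))}

|AC| = √(2293 - 966·√(3))  (≈ 24.8966)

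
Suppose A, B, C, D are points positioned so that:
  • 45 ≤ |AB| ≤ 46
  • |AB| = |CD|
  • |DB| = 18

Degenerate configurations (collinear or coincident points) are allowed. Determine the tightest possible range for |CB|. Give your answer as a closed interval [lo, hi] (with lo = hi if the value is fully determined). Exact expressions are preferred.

|CB| ∈ [27, 64]  (≈ [27.0000, 64.0000])

|AB| ∈ [45, 46]
|BD| ∈ {18}
|CD| ∈ [45, 46]
|AD| ∈ [27, 64]
|BC| ∈ [27, 64]
|AC| ∈ [0, 110]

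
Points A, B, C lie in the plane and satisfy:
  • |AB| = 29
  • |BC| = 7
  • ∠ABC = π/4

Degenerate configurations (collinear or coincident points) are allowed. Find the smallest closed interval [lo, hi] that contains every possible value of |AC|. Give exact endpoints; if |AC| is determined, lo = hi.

|AC| = √(890 - 203·√(2))  (≈ 24.5543)

|AB| ∈ {29}
|BC| ∈ {7}
|AC| ∈ {√(890 - 203·√(2))}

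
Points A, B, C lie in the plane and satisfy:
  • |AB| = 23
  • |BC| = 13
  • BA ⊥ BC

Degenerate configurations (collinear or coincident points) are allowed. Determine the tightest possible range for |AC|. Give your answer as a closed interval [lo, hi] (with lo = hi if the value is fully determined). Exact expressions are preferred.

|AB| ∈ {23}
|BC| ∈ {13}
|AC| ∈ {√(698)}

|AC| = √(698)  (≈ 26.4197)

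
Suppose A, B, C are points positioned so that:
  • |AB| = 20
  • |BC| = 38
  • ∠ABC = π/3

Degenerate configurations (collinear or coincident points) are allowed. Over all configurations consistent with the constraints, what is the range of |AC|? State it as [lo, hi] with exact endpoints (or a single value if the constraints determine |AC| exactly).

|AC| = 2·√(271)  (≈ 32.9242)

|AB| ∈ {20}
|BC| ∈ {38}
|AC| ∈ {2·√(271)}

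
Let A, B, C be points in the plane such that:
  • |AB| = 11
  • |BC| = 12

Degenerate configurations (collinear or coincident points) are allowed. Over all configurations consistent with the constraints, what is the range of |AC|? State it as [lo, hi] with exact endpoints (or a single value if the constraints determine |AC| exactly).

|AB| ∈ {11}
|BC| ∈ {12}
|AC| ∈ [1, 23]

|AC| ∈ [1, 23]  (≈ [1.0000, 23.0000])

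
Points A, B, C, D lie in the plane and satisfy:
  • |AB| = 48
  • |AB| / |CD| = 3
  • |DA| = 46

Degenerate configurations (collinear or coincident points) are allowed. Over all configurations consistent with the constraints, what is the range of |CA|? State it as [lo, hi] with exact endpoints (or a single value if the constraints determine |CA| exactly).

|AB| ∈ {48}
|AD| ∈ {46}
|CD| ∈ {16}
|BD| ∈ [2, 94]
|AC| ∈ [30, 62]
|BC| ∈ [0, 110]

|CA| ∈ [30, 62]  (≈ [30.0000, 62.0000])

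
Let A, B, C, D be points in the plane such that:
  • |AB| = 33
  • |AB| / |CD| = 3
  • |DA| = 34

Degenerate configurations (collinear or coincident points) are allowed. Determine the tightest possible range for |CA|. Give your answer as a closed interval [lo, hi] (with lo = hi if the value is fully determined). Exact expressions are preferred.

|CA| ∈ [23, 45]  (≈ [23.0000, 45.0000])

|AB| ∈ {33}
|AD| ∈ {34}
|CD| ∈ {11}
|BD| ∈ [1, 67]
|AC| ∈ [23, 45]
|BC| ∈ [0, 78]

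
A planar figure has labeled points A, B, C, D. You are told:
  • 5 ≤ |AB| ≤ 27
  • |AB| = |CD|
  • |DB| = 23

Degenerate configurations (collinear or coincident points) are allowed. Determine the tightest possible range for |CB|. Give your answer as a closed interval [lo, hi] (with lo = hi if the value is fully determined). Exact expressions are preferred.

|AB| ∈ [5, 27]
|BD| ∈ {23}
|CD| ∈ [5, 27]
|AD| ∈ [0, 50]
|BC| ∈ [0, 50]
|AC| ∈ [0, 77]

|CB| ∈ [0, 50]  (≈ [0.0000, 50.0000])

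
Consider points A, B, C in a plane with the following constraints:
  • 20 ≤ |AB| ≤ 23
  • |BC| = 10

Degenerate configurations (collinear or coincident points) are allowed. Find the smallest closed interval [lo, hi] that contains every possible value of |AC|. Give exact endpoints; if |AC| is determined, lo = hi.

|AC| ∈ [10, 33]  (≈ [10.0000, 33.0000])

|AB| ∈ [20, 23]
|BC| ∈ {10}
|AC| ∈ [10, 33]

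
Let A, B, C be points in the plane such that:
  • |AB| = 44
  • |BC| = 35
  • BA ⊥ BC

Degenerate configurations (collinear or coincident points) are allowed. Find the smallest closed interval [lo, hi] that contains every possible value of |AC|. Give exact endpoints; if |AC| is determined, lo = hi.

|AC| = √(3161)  (≈ 56.2228)

|AB| ∈ {44}
|BC| ∈ {35}
|AC| ∈ {√(3161)}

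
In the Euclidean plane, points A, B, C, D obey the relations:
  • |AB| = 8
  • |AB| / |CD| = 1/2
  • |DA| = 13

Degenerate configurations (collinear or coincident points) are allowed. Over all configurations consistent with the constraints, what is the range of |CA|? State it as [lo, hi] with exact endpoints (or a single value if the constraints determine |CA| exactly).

|AB| ∈ {8}
|AD| ∈ {13}
|CD| ∈ {16}
|BD| ∈ [5, 21]
|AC| ∈ [3, 29]
|BC| ∈ [0, 37]

|CA| ∈ [3, 29]  (≈ [3.0000, 29.0000])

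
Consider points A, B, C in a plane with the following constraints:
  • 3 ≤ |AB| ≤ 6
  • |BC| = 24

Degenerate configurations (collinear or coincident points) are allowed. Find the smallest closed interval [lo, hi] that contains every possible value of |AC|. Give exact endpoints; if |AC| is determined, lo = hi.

|AB| ∈ [3, 6]
|BC| ∈ {24}
|AC| ∈ [18, 30]

|AC| ∈ [18, 30]  (≈ [18.0000, 30.0000])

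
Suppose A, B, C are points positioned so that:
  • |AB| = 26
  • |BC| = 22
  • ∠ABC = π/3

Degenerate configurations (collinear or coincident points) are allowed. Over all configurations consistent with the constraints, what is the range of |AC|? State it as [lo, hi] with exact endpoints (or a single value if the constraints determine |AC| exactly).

|AB| ∈ {26}
|BC| ∈ {22}
|AC| ∈ {14·√(3)}

|AC| = 14·√(3)  (≈ 24.2487)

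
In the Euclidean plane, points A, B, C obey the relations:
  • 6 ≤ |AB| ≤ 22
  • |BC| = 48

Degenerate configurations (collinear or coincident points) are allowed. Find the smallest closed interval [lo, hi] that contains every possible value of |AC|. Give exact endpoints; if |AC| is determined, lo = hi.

|AC| ∈ [26, 70]  (≈ [26.0000, 70.0000])

|AB| ∈ [6, 22]
|BC| ∈ {48}
|AC| ∈ [26, 70]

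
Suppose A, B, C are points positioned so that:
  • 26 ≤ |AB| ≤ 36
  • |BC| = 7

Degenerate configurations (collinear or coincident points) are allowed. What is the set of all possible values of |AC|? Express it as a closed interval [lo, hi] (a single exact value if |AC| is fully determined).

|AB| ∈ [26, 36]
|BC| ∈ {7}
|AC| ∈ [19, 43]

|AC| ∈ [19, 43]  (≈ [19.0000, 43.0000])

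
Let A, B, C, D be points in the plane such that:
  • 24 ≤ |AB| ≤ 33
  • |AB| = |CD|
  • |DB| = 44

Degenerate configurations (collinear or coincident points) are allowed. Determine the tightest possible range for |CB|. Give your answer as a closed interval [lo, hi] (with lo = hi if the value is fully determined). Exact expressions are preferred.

|CB| ∈ [11, 77]  (≈ [11.0000, 77.0000])

|AB| ∈ [24, 33]
|BD| ∈ {44}
|CD| ∈ [24, 33]
|AD| ∈ [11, 77]
|BC| ∈ [11, 77]
|AC| ∈ [0, 110]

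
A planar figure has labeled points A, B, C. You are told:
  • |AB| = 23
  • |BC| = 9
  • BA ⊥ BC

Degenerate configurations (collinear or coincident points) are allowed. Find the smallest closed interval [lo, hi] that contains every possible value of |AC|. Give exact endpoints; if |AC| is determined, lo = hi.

|AC| = √(610)  (≈ 24.6982)

|AB| ∈ {23}
|BC| ∈ {9}
|AC| ∈ {√(610)}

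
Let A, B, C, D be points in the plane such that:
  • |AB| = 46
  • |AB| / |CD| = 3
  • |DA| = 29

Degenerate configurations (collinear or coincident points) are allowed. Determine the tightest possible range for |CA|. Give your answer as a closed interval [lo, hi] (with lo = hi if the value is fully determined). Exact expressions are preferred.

|AB| ∈ {46}
|AD| ∈ {29}
|CD| ∈ {46/3}
|BD| ∈ [17, 75]
|AC| ∈ [41/3, 133/3]
|BC| ∈ [5/3, 271/3]

|CA| ∈ [41/3, 133/3]  (≈ [13.6667, 44.3333])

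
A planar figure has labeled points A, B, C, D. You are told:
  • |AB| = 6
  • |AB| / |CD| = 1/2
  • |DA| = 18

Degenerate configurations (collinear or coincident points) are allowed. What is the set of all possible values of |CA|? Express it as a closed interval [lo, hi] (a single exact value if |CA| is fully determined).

|AB| ∈ {6}
|AD| ∈ {18}
|CD| ∈ {12}
|BD| ∈ [12, 24]
|AC| ∈ [6, 30]
|BC| ∈ [0, 36]

|CA| ∈ [6, 30]  (≈ [6.0000, 30.0000])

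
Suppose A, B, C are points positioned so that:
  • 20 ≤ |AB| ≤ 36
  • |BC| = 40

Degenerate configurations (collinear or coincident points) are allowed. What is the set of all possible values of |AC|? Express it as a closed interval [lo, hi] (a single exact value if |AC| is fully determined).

|AC| ∈ [4, 76]  (≈ [4.0000, 76.0000])

|AB| ∈ [20, 36]
|BC| ∈ {40}
|AC| ∈ [4, 76]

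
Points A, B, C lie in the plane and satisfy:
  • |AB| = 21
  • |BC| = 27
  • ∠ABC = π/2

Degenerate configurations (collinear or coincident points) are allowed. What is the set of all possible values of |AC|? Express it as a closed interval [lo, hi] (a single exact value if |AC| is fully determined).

|AC| = 3·√(130)  (≈ 34.2053)

|AB| ∈ {21}
|BC| ∈ {27}
|AC| ∈ {3·√(130)}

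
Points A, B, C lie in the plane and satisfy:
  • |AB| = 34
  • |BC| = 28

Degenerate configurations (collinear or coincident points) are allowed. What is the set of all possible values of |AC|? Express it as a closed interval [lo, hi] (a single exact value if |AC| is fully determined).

|AC| ∈ [6, 62]  (≈ [6.0000, 62.0000])

|AB| ∈ {34}
|BC| ∈ {28}
|AC| ∈ [6, 62]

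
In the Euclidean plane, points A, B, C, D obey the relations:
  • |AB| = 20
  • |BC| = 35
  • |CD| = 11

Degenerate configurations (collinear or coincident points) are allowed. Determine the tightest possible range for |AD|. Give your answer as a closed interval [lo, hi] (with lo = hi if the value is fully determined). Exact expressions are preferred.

|AD| ∈ [4, 66]  (≈ [4.0000, 66.0000])

|AB| ∈ {20}
|BC| ∈ {35}
|CD| ∈ {11}
|AC| ∈ [15, 55]
|BD| ∈ [24, 46]
|AD| ∈ [4, 66]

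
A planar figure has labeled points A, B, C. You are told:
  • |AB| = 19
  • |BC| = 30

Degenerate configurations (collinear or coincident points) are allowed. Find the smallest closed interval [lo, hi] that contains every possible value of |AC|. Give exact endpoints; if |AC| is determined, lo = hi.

|AB| ∈ {19}
|BC| ∈ {30}
|AC| ∈ [11, 49]

|AC| ∈ [11, 49]  (≈ [11.0000, 49.0000])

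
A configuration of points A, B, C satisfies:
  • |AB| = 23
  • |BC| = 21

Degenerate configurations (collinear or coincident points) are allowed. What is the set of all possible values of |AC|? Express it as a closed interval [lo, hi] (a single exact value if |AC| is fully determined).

|AC| ∈ [2, 44]  (≈ [2.0000, 44.0000])

|AB| ∈ {23}
|BC| ∈ {21}
|AC| ∈ [2, 44]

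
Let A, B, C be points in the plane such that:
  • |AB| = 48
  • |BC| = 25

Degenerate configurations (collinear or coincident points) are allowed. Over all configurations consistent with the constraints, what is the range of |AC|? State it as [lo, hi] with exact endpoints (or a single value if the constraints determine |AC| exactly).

|AC| ∈ [23, 73]  (≈ [23.0000, 73.0000])

|AB| ∈ {48}
|BC| ∈ {25}
|AC| ∈ [23, 73]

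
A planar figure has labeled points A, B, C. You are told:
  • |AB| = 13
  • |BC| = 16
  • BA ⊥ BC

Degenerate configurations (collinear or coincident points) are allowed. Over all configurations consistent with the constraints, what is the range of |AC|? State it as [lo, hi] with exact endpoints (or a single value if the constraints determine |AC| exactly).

|AB| ∈ {13}
|BC| ∈ {16}
|AC| ∈ {5·√(17)}

|AC| = 5·√(17)  (≈ 20.6155)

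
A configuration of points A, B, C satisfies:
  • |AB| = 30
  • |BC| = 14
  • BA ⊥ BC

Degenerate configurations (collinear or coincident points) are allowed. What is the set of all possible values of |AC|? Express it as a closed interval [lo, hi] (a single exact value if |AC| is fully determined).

|AB| ∈ {30}
|BC| ∈ {14}
|AC| ∈ {2·√(274)}

|AC| = 2·√(274)  (≈ 33.1059)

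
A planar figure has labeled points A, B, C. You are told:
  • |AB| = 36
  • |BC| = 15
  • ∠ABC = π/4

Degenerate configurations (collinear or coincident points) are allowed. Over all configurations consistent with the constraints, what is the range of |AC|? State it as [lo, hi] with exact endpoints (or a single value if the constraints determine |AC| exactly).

|AC| = 3·√(169 - 60·√(2))  (≈ 27.5195)

|AB| ∈ {36}
|BC| ∈ {15}
|AC| ∈ {3·√(169 - 60·√(2))}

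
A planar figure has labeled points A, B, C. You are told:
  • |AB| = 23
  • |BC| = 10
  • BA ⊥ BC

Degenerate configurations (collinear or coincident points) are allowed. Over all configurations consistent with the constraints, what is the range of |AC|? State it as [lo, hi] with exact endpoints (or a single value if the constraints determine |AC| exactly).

|AC| = √(629)  (≈ 25.0799)

|AB| ∈ {23}
|BC| ∈ {10}
|AC| ∈ {√(629)}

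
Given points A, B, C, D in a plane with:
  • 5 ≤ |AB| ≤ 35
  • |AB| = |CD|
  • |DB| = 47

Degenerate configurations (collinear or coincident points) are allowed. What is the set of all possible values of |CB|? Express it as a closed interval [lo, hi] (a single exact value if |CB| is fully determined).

|CB| ∈ [12, 82]  (≈ [12.0000, 82.0000])

|AB| ∈ [5, 35]
|BD| ∈ {47}
|CD| ∈ [5, 35]
|AD| ∈ [12, 82]
|BC| ∈ [12, 82]
|AC| ∈ [0, 117]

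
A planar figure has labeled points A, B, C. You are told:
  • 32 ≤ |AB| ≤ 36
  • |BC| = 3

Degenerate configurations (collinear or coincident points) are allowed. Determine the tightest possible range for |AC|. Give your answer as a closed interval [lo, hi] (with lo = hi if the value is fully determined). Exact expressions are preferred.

|AB| ∈ [32, 36]
|BC| ∈ {3}
|AC| ∈ [29, 39]

|AC| ∈ [29, 39]  (≈ [29.0000, 39.0000])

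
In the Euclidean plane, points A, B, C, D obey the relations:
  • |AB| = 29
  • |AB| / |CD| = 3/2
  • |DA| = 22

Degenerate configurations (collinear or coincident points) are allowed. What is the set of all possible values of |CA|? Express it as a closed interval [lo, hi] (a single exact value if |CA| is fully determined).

|AB| ∈ {29}
|AD| ∈ {22}
|CD| ∈ {58/3}
|BD| ∈ [7, 51]
|AC| ∈ [8/3, 124/3]
|BC| ∈ [0, 211/3]

|CA| ∈ [8/3, 124/3]  (≈ [2.6667, 41.3333])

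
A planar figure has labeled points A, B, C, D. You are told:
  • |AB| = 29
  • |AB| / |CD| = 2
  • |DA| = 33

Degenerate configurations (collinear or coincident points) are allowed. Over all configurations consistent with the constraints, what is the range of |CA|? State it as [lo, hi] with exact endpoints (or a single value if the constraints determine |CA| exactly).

|CA| ∈ [37/2, 95/2]  (≈ [18.5000, 47.5000])

|AB| ∈ {29}
|AD| ∈ {33}
|CD| ∈ {29/2}
|BD| ∈ [4, 62]
|AC| ∈ [37/2, 95/2]
|BC| ∈ [0, 153/2]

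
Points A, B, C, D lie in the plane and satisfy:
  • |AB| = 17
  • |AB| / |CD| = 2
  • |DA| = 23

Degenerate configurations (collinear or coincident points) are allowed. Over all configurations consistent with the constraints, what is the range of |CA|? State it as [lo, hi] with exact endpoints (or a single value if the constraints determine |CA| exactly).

|AB| ∈ {17}
|AD| ∈ {23}
|CD| ∈ {17/2}
|BD| ∈ [6, 40]
|AC| ∈ [29/2, 63/2]
|BC| ∈ [0, 97/2]

|CA| ∈ [29/2, 63/2]  (≈ [14.5000, 31.5000])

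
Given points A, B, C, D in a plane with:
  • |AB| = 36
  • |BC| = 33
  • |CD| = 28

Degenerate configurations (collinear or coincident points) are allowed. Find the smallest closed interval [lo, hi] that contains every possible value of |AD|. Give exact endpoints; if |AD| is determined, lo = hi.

|AB| ∈ {36}
|BC| ∈ {33}
|CD| ∈ {28}
|AC| ∈ [3, 69]
|BD| ∈ [5, 61]
|AD| ∈ [0, 97]

|AD| ∈ [0, 97]  (≈ [0.0000, 97.0000])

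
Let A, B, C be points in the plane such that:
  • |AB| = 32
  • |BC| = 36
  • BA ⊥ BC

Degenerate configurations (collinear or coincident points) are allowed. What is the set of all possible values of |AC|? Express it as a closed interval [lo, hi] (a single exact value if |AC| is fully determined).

|AC| = 4·√(145)  (≈ 48.1664)

|AB| ∈ {32}
|BC| ∈ {36}
|AC| ∈ {4·√(145)}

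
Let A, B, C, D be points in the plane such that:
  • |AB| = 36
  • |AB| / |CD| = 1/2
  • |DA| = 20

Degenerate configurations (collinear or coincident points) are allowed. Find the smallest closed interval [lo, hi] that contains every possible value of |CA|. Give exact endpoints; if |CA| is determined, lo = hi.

|CA| ∈ [52, 92]  (≈ [52.0000, 92.0000])

|AB| ∈ {36}
|AD| ∈ {20}
|CD| ∈ {72}
|BD| ∈ [16, 56]
|AC| ∈ [52, 92]
|BC| ∈ [16, 128]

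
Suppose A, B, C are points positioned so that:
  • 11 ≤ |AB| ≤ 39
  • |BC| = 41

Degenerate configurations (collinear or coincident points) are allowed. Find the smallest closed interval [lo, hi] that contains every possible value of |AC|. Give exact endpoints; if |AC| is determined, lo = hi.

|AB| ∈ [11, 39]
|BC| ∈ {41}
|AC| ∈ [2, 80]

|AC| ∈ [2, 80]  (≈ [2.0000, 80.0000])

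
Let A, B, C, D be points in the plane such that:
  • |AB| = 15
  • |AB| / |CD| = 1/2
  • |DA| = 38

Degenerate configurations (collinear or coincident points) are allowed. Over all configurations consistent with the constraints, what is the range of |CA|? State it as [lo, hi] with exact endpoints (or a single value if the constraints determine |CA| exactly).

|CA| ∈ [8, 68]  (≈ [8.0000, 68.0000])

|AB| ∈ {15}
|AD| ∈ {38}
|CD| ∈ {30}
|BD| ∈ [23, 53]
|AC| ∈ [8, 68]
|BC| ∈ [0, 83]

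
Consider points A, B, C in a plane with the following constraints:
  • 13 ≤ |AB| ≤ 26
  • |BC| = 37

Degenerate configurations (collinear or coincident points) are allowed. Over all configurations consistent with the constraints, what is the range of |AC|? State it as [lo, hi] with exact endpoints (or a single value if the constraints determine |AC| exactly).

|AB| ∈ [13, 26]
|BC| ∈ {37}
|AC| ∈ [11, 63]

|AC| ∈ [11, 63]  (≈ [11.0000, 63.0000])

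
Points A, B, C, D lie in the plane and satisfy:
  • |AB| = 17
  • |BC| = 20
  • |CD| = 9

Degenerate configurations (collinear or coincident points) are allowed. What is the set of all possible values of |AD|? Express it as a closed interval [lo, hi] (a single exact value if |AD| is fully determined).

|AB| ∈ {17}
|BC| ∈ {20}
|CD| ∈ {9}
|AC| ∈ [3, 37]
|BD| ∈ [11, 29]
|AD| ∈ [0, 46]

|AD| ∈ [0, 46]  (≈ [0.0000, 46.0000])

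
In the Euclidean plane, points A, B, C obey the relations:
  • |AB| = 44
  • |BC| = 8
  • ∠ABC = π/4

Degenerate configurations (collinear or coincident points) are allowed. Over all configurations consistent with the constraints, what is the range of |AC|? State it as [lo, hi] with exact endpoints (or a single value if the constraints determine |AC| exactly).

|AB| ∈ {44}
|BC| ∈ {8}
|AC| ∈ {4·√(125 - 22·√(2))}

|AC| = 4·√(125 - 22·√(2))  (≈ 38.7582)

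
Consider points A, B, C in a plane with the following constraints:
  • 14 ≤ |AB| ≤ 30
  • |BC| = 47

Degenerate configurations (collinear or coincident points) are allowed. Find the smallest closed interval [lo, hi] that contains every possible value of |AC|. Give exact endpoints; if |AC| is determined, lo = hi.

|AB| ∈ [14, 30]
|BC| ∈ {47}
|AC| ∈ [17, 77]

|AC| ∈ [17, 77]  (≈ [17.0000, 77.0000])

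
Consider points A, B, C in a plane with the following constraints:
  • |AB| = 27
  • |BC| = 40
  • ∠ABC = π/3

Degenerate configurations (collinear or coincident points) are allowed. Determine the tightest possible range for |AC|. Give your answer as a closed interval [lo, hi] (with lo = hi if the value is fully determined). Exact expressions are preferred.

|AB| ∈ {27}
|BC| ∈ {40}
|AC| ∈ {√(1249)}

|AC| = √(1249)  (≈ 35.3412)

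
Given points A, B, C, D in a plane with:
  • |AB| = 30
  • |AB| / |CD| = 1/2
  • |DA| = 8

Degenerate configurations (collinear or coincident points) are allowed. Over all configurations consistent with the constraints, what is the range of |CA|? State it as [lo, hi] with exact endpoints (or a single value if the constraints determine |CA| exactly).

|CA| ∈ [52, 68]  (≈ [52.0000, 68.0000])

|AB| ∈ {30}
|AD| ∈ {8}
|CD| ∈ {60}
|BD| ∈ [22, 38]
|AC| ∈ [52, 68]
|BC| ∈ [22, 98]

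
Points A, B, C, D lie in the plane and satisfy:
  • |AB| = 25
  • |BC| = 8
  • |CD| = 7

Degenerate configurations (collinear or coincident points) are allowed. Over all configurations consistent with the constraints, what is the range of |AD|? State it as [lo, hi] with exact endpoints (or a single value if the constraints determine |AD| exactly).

|AB| ∈ {25}
|BC| ∈ {8}
|CD| ∈ {7}
|AC| ∈ [17, 33]
|BD| ∈ [1, 15]
|AD| ∈ [10, 40]

|AD| ∈ [10, 40]  (≈ [10.0000, 40.0000])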